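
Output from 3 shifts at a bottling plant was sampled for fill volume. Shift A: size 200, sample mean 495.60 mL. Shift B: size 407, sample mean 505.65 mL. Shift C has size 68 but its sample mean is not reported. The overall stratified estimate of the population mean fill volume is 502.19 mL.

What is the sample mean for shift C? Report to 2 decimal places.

N = 200 + 407 + 68 = 675.
Overall total = μ·N = 502.19·675 = 338978.25.
Subtract the known strata: 200·495.60 + 407·505.65 = 304919.55.
Remaining total for shift C: 338978.25 − 304919.55 = 34058.7.
Divide by its size: 34058.7 / 68 = 500.8632... → 500.86.

500.86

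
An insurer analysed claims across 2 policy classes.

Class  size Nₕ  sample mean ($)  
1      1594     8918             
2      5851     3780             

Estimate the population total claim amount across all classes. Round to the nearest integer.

1: 1594·8918 = 14215292
2: 5851·3780 = 22116780
τ̂ = Σ Nₕx̄ₕ = 36332072.

36332072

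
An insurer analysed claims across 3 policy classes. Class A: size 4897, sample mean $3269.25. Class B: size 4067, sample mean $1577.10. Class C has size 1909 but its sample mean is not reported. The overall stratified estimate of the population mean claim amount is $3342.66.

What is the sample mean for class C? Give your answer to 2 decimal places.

7292.38

Σ Nₕx̄ₕ = N·μ, so 1909·x̄_C = 10873·3342.66 − (4897·3269.25 + 4067·1577.10).
= 36344742.18 − 22423582.95 = 13921159.23.
x̄_C = 13921159.23 / 1909 = 7292.3830... → 7292.38.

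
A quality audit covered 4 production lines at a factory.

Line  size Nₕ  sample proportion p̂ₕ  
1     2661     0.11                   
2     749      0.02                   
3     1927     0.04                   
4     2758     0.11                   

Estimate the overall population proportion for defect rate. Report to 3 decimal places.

Wₕ = Nₕ/N with N = 8095: 0.3287, 0.0925, 0.2380, 0.3407.
p̂_st = 0.3287·0.11 + 0.0925·0.02 + 0.2380·0.04 + 0.3407·0.11 ≈ 0.08501... → 0.085.

0.085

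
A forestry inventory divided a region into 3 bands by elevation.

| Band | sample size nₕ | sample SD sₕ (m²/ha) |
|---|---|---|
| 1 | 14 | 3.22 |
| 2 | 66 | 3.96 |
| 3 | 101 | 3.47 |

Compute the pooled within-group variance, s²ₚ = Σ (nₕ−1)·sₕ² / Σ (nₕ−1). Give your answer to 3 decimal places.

13.248

Degrees of freedom: 13 + 65 + 100 = 178.
Σ(nₕ−1)sₕ² = 13·10.3684 + 65·15.6816 + 100·12.0409 = 2358.1832.
s²ₚ = 2358.1832 / 178 = 13.24822... → 13.248.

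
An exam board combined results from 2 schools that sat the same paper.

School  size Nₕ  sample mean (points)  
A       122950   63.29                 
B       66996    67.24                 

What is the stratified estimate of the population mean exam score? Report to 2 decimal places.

x̄_st = (Σ Nₕx̄ₕ) / (Σ Nₕ) = (122950·63.29 + 66996·67.24) / 189946
= 12286316.54 / 189946 = 64.6832... → 64.68.

64.68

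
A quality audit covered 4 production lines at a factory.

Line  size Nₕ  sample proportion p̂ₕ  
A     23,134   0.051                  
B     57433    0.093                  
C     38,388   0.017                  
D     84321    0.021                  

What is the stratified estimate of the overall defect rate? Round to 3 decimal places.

0.044

Wₕ = Nₕ/N with N = 203276: 0.1138, 0.2825, 0.1888, 0.4148.
p̂_st = 0.1138·0.051 + 0.2825·0.093 + 0.1888·0.017 + 0.4148·0.021 ≈ 0.04400... → 0.044.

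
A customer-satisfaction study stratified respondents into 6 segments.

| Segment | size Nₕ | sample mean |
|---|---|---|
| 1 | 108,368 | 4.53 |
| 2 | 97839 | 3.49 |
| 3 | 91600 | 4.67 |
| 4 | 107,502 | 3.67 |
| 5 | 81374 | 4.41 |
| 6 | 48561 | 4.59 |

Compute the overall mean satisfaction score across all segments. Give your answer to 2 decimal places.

4.18

N = 108368 + 97839 + 91600 + 107502 + 81374 + 48561 = 535244.
The stratified mean weights each stratum mean by its population share Nₕ/N.
Σ Nₕx̄ₕ = 108368·4.53 + 97839·3.49 + 91600·4.67 + 107502·3.67 + 81374·4.41 + 48561·4.59 = 490907.04 + 341458.11 + 427772 + 394532.34 + 358859.34 + 222894.99 = 2236423.82.
Divide by N: 2236423.82 / 535244 = 4.1783... → 4.18.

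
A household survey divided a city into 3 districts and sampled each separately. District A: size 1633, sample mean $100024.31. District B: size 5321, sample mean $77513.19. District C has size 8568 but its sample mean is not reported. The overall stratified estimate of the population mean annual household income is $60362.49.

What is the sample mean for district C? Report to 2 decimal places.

42152.10

N = 1633 + 5321 + 8568 = 15522.
Overall total = μ·N = 60362.49·15522 = 936946569.78.
Subtract the known strata: 1633·100024.31 + 5321·77513.19 = 575787382.22.
Remaining total for district C: 936946569.78 − 575787382.22 = 361159187.56.
Divide by its size: 361159187.56 / 8568 = 42152.0994... → 42152.10.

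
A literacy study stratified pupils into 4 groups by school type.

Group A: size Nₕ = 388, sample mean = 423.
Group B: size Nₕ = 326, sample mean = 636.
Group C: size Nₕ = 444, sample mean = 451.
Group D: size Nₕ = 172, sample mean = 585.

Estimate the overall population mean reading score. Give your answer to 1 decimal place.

N = 1330; weights Wₕ = Nₕ/N = (0.2917, 0.2451, 0.3338, 0.1293).
x̄_st = Σ Wₕ·x̄ₕ = 0.2917·423 + 0.2451·636 + 0.3338·451 + 0.1293·585 ≈ 505.507...
→ 505.5.

505.5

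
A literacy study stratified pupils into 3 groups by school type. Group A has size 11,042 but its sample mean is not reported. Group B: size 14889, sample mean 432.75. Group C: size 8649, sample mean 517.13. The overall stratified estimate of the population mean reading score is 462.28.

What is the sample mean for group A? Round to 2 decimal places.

459.14

Σ Nₕx̄ₕ = N·μ, so 11042·x̄_A = 34580·462.28 − (14889·432.75 + 8649·517.13).
= 15985642.4 − 10915872.12 = 5069770.28.
x̄_A = 5069770.28 / 11042 = 459.1351... → 459.14.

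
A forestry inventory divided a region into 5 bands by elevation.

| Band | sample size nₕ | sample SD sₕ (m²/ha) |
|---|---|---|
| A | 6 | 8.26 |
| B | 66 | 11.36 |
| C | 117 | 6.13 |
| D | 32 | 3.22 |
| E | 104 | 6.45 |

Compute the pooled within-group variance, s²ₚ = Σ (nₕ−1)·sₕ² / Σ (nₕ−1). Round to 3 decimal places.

A: (6−1)·8.26² = 5·68.2276 = 341.138
B: (66−1)·11.36² = 65·129.0496 = 8388.224
C: (117−1)·6.13² = 116·37.5769 = 4358.9204
D: (32−1)·3.22² = 31·10.3684 = 321.4204
E: (104−1)·6.45² = 103·41.6025 = 4285.0575
Numerator = 17694.7603; denominator = Σ(nₕ−1) = 320.
s²ₚ = 17694.7603/320 = 55.29613... → 55.296.

55.296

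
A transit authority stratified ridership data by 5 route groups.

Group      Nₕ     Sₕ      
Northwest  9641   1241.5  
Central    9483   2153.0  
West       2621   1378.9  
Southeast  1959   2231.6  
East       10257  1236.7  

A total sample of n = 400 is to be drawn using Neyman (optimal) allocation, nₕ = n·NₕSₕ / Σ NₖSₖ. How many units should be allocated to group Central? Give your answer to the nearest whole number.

154

Σ NₕSₕ = 9641·1241.5 + 9483·2153.0 + 2621·1378.9 + 1959·2231.6 + 10257·1236.7 = 53056833.7.
Share for Central: 20416899/53056833.7 = 0.38481.
n_Central = 400 × 0.38481 = 153.925... → 154.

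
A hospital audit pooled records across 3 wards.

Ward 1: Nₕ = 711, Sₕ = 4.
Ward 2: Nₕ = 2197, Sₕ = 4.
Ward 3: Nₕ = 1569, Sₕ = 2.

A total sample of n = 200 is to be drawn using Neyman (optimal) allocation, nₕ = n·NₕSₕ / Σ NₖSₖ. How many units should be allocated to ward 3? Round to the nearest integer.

Σ NₕSₕ = 711·4 + 2197·4 + 1569·2 = 14770.
Share for 3: 3138/14770 = 0.21246.
n_3 = 200 × 0.21246 = 42.492... → 42.

42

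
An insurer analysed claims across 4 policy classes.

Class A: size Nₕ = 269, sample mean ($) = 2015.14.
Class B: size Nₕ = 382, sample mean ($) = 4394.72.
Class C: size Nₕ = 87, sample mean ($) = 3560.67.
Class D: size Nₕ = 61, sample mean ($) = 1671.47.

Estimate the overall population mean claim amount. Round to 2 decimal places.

3294.86

x̄_st = (Σ Nₕx̄ₕ) / (Σ Nₕ) = (269·2015.14 + 382·4394.72 + 87·3560.67 + 61·1671.47) / 799
= 2632593.66 / 799 = 3294.8607... → 3294.86.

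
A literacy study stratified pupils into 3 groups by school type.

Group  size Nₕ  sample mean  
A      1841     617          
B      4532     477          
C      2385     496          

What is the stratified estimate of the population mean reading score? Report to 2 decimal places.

511.60

N = 1841 + 4532 + 2385 = 8758.
Weight each subgroup mean by Nₕ/N and sum.
Σ Nₕx̄ₕ = 1841·617 + 4532·477 + 2385·496 = 1135897 + 2161764 + 1182960 = 4480621.
Divide by N: 4480621 / 8758 = 511.6032... → 511.60.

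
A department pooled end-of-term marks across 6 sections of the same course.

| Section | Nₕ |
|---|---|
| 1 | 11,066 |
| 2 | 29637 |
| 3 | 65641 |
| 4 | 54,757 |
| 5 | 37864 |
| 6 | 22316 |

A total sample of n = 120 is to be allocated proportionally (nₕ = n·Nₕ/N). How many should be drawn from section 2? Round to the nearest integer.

16

Share of section 2 = 29637/221281 = 0.13393.
Allocate 120 × 0.13393 = 16.072... → 16.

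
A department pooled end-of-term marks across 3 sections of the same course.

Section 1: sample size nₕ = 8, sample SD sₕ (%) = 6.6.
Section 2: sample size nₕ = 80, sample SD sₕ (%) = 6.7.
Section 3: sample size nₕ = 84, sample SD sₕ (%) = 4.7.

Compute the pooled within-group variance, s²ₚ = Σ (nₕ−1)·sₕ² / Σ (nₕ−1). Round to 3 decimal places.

33.637

Degrees of freedom: 7 + 79 + 83 = 169.
Σ(nₕ−1)sₕ² = 7·43.56 + 79·44.89 + 83·22.09 = 5684.7.
s²ₚ = 5684.7 / 169 = 33.63728... → 33.637.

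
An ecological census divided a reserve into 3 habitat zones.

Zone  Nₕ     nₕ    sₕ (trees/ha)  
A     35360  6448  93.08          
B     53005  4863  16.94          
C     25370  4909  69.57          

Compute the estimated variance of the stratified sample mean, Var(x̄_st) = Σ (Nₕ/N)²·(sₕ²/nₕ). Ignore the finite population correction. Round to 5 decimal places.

0.19175

N = 113735; Wₕ = Nₕ/N.
zone A: (35360/113735)²·93.08²/6448 = 0.12987452
zone B: (53005/113735)²·16.94²/4863 = 0.01281646
zone C: (25370/113735)²·69.57²/4909 = 0.04905730
Sum = 0.19174828 → 0.19175.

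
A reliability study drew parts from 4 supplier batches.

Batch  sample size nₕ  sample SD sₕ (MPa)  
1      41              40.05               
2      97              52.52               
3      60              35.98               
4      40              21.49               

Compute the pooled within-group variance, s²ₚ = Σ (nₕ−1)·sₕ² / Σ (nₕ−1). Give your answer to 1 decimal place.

1809.2

Degrees of freedom: 40 + 96 + 59 + 39 = 234.
Σ(nₕ−1)sₕ² = 40·1604.0025 + 96·2758.3504 + 59·1294.5604 + 39·461.8201 = 423351.7859.
s²ₚ = 423351.7859 / 234 = 1809.196... → 1809.2.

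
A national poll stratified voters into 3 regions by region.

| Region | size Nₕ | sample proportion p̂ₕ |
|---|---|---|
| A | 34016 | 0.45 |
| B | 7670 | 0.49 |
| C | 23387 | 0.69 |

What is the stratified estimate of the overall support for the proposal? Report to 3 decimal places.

Wₕ = Nₕ/N with N = 65073: 0.5227, 0.1179, 0.3594.
p̂_st = 0.5227·0.45 + 0.1179·0.49 + 0.3594·0.69 ≈ 0.54097... → 0.541.

0.541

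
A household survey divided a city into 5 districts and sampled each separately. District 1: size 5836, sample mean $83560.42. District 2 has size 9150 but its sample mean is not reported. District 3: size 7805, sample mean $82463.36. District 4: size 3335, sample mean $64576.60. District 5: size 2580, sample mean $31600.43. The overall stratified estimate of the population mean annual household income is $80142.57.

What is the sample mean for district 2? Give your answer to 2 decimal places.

95343.76

N = 5836 + 9150 + 7805 + 3335 + 2580 = 28706.
Overall total = μ·N = 80142.57·28706 = 2300572614.42.
Subtract the known strata: 5836·83560.42 + 7805·82463.36 + 3335·64576.60 + 2580·31600.43 = 1428177206.32.
Remaining total for district 2: 2300572614.42 − 1428177206.32 = 872395408.1.
Divide by its size: 872395408.1 / 9150 = 95343.7604... → 95343.76.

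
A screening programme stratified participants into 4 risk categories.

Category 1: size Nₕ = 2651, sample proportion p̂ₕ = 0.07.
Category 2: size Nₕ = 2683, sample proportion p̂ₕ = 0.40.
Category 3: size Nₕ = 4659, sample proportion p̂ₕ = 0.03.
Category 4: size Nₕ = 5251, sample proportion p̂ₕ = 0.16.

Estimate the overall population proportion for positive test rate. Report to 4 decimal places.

Wₕ = Nₕ/N with N = 15244: 0.1739, 0.1760, 0.3056, 0.3445.
p̂_st = 0.1739·0.07 + 0.1760·0.40 + 0.3056·0.03 + 0.3445·0.16 ≈ 0.146858... → 0.1469.

0.1469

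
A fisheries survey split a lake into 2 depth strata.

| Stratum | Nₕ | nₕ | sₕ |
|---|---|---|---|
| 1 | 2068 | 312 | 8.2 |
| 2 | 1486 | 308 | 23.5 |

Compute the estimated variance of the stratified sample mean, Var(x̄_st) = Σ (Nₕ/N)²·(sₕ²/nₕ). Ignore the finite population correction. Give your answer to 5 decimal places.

0.38643

N = 3554. Term for each stratum: Wₕ²sₕ²/nₕ.
Var(x̄_st) = 0.07296916 + 0.31346408 = 0.38643324 → 0.38643.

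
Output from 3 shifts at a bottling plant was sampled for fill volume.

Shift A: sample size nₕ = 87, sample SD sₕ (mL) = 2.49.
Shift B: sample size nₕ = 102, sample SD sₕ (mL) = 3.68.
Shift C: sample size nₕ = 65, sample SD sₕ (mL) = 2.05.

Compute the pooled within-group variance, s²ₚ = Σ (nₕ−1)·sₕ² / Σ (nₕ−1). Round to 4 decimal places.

A: (87−1)·2.49² = 86·6.2001 = 533.2086
B: (102−1)·3.68² = 101·13.5424 = 1367.7824
C: (65−1)·2.05² = 64·4.2025 = 268.96
Numerator = 2169.951; denominator = Σ(nₕ−1) = 251.
s²ₚ = 2169.951/251 = 8.645223... → 8.6452.

8.6452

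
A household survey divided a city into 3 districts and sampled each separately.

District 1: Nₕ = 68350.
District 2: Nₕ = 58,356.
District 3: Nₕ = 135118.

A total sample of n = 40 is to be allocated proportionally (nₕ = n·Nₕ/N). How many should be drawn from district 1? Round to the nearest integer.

Share of district 1 = 68350/261824 = 0.26105.
Allocate 40 × 0.26105 = 10.442... → 10.

10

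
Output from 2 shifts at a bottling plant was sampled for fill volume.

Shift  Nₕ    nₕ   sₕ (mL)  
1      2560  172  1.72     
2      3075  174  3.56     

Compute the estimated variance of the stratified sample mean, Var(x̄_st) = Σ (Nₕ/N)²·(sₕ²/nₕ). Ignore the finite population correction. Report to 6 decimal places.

0.025240

N = 5635; Wₕ = Nₕ/N.
shift 1: (2560/5635)²·1.72²/172 = 0.003549936
shift 2: (3075/5635)²·3.56²/174 = 0.021689680
Sum = 0.025239616 → 0.025240.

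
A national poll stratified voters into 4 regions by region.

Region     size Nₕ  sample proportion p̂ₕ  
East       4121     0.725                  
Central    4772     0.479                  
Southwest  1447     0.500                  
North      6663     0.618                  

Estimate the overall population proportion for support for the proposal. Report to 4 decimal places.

0.5949

N = 4121 + 4772 + 1447 + 6663 = 17003.
Overall proportion = Σ (Nₕ/N)·p̂ₕ.
Σ Nₕp̂ₕ = 2987.725 + 2285.788 + 723.5 + 4117.734 = 10114.747.
10114.747 / 17003 = 0.594880... → 0.5949.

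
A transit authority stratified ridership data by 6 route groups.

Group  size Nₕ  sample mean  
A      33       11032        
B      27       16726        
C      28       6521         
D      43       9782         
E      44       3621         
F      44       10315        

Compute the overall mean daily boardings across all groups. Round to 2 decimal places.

N = 219; weights Wₕ = Nₕ/N = (0.1507, 0.1233, 0.1279, 0.1963, 0.2009, 0.2009).
x̄_st = Σ Wₕ·x̄ₕ = 0.1507·11032 + 0.1233·16726 + 0.1279·6521 + 0.1963·9782 + 0.2009·3621 + 0.2009·10315 ≈ 9278.7945...
→ 9278.79.

9278.79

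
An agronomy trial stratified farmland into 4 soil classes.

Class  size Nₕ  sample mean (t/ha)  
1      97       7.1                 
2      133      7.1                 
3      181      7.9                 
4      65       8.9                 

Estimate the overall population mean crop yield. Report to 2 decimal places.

N = 476; weights Wₕ = Nₕ/N = (0.2038, 0.2794, 0.3803, 0.1366).
x̄_st = Σ Wₕ·x̄ₕ = 0.2038·7.1 + 0.2794·7.1 + 0.3803·7.9 + 0.1366·8.9 ≈ 7.65
→ 7.65.

7.65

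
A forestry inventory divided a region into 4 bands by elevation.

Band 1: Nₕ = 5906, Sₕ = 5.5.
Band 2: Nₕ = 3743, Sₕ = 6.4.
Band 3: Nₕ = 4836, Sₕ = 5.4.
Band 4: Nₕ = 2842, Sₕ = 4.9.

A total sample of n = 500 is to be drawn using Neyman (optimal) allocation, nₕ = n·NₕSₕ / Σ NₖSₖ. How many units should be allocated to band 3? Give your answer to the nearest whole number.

Σ NₕSₕ = 5906·5.5 + 3743·6.4 + 4836·5.4 + 2842·4.9 = 96478.4.
Share for 3: 26114.4/96478.4 = 0.27068.
n_3 = 500 × 0.27068 = 135.338... → 135.

135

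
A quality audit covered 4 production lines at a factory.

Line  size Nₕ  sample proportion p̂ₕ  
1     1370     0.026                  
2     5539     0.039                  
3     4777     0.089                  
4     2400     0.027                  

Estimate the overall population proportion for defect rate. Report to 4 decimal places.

Wₕ = Nₕ/N with N = 14086: 0.0973, 0.3932, 0.3391, 0.1704.
p̂_st = 0.0973·0.026 + 0.3932·0.039 + 0.3391·0.089 + 0.1704·0.027 ≈ 0.052648... → 0.0526.

0.0526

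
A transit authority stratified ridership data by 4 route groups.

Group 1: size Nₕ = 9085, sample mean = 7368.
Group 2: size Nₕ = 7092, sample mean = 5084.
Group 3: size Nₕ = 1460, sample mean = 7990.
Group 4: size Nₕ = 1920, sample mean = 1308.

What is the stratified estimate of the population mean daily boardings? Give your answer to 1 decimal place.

5991.2

x̄_st = (Σ Nₕx̄ₕ) / (Σ Nₕ) = (9085·7368 + 7092·5084 + 1460·7990 + 1920·1308) / 19557
= 117170768 / 19557 = 5991.244... → 5991.2.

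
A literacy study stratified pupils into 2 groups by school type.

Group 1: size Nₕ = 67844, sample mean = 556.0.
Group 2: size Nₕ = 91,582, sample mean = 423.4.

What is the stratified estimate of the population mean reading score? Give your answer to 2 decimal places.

N = 67844 + 91582 = 159426.
The stratified mean weights each stratum mean by its population share Nₕ/N.
Σ Nₕx̄ₕ = 67844·556.0 + 91582·423.4 = 37721264 + 38775818.8 = 76497082.8.
Divide by N: 76497082.8 / 159426 = 479.8282... → 479.83.

479.83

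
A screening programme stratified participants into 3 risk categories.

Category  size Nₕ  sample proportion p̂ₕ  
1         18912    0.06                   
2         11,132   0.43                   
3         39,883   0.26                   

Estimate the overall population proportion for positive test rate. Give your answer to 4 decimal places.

Wₕ = Nₕ/N with N = 69927: 0.2705, 0.1592, 0.5704.
p̂_st = 0.2705·0.06 + 0.1592·0.43 + 0.5704·0.26 ≈ 0.232972... → 0.2330.

0.2330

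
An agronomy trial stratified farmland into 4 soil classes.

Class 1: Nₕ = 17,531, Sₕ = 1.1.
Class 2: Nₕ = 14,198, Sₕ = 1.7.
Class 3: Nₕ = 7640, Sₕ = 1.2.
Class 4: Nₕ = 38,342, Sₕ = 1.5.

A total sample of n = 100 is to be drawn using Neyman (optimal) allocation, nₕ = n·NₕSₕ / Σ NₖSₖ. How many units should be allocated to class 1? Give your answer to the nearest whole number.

18

1: NₕSₕ = 17531·1.1 = 19284.1
2: NₕSₕ = 14198·1.7 = 24136.6
3: NₕSₕ = 7640·1.2 = 9168
4: NₕSₕ = 38342·1.5 = 57513
Σ NₕSₕ = 110101.7.
n_1 = 100·19284.1/110101.7 = 17.515... → 18.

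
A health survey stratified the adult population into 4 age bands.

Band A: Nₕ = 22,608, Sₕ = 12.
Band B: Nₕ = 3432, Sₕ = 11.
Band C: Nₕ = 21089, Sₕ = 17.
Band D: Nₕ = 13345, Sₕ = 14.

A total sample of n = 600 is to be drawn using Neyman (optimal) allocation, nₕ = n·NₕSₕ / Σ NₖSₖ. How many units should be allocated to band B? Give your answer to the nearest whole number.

Σ NₕSₕ = 22608·12 + 3432·11 + 21089·17 + 13345·14 = 854391.
Share for B: 37752/854391 = 0.04419.
n_B = 600 × 0.04419 = 26.512... → 27.

27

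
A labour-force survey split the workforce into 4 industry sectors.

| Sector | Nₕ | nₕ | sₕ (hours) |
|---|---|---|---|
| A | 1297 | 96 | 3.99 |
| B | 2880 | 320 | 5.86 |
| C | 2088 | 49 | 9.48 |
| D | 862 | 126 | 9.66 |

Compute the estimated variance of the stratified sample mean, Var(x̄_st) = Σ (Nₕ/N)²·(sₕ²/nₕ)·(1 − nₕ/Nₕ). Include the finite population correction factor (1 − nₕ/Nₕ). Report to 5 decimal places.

N = 7127; Wₕ = Nₕ/N.
sector A: (1297/7127)²·3.99²/96·(1 − 96/1297) = 0.00508562
sector B: (2880/7127)²·5.86²/320·(1 − 320/2880) = 0.01557630
sector C: (2088/7127)²·9.48²/49·(1 − 49/2088) = 0.15372864
sector D: (862/7127)²·9.66²/126·(1 − 126/862) = 0.00925029
Sum = 0.18364085 → 0.18364.

0.18364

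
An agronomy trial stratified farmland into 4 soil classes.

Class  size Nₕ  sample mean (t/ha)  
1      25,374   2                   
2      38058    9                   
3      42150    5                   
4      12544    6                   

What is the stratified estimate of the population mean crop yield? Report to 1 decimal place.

5.8

N = 25374 + 38058 + 42150 + 12544 = 118126.
Overall mean = Σ (Nₕ/N)·x̄ₕ — weight by population share, not a simple average.
Σ Nₕx̄ₕ = 25374·2 + 38058·9 + 42150·5 + 12544·6 = 50748 + 342522 + 210750 + 75264 = 679284.
Divide by N: 679284 / 118126 = 5.751... → 5.8.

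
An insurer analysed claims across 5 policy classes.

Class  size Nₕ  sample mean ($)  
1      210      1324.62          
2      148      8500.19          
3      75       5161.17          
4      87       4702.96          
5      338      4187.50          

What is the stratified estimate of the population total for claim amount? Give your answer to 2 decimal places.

Estimate total by summing Nₕ·x̄ₕ over strata.
210·1324.62 + 148·8500.19 + 75·5161.17 + 87·4702.96 + 338·4187.50 = 278170.2 + 1258028.12 + 387087.75 + 409157.52 + 1415375 = 3747818.59.

3747818.59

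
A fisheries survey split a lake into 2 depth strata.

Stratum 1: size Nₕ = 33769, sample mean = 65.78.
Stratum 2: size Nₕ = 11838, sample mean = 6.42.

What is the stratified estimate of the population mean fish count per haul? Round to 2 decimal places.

50.37

N = 45607; weights Wₕ = Nₕ/N = (0.7404, 0.2596).
x̄_st = Σ Wₕ·x̄ₕ = 0.7404·65.78 + 0.2596·6.42 ≈ 50.3722...
→ 50.37.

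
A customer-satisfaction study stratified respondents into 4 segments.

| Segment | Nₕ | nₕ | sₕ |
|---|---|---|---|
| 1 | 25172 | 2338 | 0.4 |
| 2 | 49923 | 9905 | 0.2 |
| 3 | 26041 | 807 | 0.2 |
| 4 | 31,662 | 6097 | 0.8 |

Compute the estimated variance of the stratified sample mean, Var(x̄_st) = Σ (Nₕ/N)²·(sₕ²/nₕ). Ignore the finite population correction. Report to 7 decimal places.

N = 132798. Term for each stratum: Wₕ²sₕ²/nₕ.
Var(x̄_st) = 0.0000024588 + 0.0000005707 + 0.0000019060 + 0.0000059670 = 0.0000109025 → 0.0000109.

0.0000109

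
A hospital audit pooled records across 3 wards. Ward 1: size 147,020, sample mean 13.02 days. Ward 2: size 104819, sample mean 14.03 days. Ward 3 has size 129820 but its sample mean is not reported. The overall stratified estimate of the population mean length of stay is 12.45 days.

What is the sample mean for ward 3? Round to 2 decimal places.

N = 147020 + 104819 + 129820 = 381659.
Overall total = μ·N = 12.45·381659 = 4751654.55.
Subtract the known strata: 147020·13.02 + 104819·14.03 = 3384810.97.
Remaining total for ward 3: 4751654.55 − 3384810.97 = 1366843.58.
Divide by its size: 1366843.58 / 129820 = 10.5288... → 10.53.

10.53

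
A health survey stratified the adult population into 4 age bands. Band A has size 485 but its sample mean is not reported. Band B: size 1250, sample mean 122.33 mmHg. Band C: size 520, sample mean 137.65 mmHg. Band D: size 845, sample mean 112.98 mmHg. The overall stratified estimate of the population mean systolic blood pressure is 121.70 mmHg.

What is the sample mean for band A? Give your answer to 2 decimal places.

N = 485 + 1250 + 520 + 845 = 3100.
Overall total = μ·N = 121.70·3100 = 377270.
Subtract the known strata: 1250·122.33 + 520·137.65 + 845·112.98 = 319958.6.
Remaining total for band A: 377270 − 319958.6 = 57311.4.
Divide by its size: 57311.4 / 485 = 118.1678... → 118.17.

118.17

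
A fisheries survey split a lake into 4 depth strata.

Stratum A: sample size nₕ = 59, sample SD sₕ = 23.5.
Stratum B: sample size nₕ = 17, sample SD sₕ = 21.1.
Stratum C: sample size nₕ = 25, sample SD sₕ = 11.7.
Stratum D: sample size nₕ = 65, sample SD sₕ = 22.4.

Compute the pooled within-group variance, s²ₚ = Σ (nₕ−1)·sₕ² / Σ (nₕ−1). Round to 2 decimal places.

460.20

A: (59−1)·23.5² = 58·552.25 = 32030.5
B: (17−1)·21.1² = 16·445.21 = 7123.36
C: (25−1)·11.7² = 24·136.89 = 3285.36
D: (65−1)·22.4² = 64·501.76 = 32112.64
Numerator = 74551.86; denominator = Σ(nₕ−1) = 162.
s²ₚ = 74551.86/162 = 460.1967... → 460.20.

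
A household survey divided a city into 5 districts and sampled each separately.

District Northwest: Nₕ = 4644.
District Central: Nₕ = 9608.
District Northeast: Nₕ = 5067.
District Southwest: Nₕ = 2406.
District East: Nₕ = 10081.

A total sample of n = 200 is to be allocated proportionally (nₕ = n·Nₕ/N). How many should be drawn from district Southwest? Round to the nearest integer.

15

N = 4644 + 9608 + 5067 + 2406 + 10081 = 31806.
n_Southwest = 200·2406/31806 = 15.129... → 15.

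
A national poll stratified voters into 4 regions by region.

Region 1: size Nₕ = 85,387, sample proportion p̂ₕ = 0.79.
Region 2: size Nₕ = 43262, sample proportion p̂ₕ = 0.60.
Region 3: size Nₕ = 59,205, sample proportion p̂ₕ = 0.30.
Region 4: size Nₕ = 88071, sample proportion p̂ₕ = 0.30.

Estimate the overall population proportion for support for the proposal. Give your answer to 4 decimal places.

0.4987

Wₕ = Nₕ/N with N = 275925: 0.3095, 0.1568, 0.2146, 0.3192.
p̂_st = 0.3095·0.79 + 0.1568·0.60 + 0.2146·0.30 + 0.3192·0.30 ≈ 0.498671... → 0.4987.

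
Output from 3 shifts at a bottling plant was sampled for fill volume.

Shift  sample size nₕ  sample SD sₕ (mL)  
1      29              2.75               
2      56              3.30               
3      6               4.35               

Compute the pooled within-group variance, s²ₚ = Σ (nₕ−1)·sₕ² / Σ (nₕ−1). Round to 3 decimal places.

1: (29−1)·2.75² = 28·7.5625 = 211.75
2: (56−1)·3.30² = 55·10.89 = 598.95
3: (6−1)·4.35² = 5·18.9225 = 94.6125
Numerator = 905.3125; denominator = Σ(nₕ−1) = 88.
s²ₚ = 905.3125/88 = 10.28764... → 10.288.

10.288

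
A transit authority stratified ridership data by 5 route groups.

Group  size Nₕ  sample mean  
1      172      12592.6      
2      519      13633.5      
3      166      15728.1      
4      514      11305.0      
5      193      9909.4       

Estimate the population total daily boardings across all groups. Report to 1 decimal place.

Estimate total by summing Nₕ·x̄ₕ over strata.
172·12592.6 + 519·13633.5 + 166·15728.1 + 514·11305.0 + 193·9909.4 = 2165927.2 + 7075786.5 + 2610864.6 + 5810770 + 1912514.2 = 19575862.5.

19575862.5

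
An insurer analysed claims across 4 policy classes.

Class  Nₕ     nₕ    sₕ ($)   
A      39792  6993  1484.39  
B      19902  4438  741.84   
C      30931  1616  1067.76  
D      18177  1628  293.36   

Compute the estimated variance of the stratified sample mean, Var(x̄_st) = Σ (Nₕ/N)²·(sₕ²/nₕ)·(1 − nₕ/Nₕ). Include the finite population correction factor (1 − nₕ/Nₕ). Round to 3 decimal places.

N = 108802; Wₕ = Nₕ/N.
class A: (39792/108802)²·1484.39²/6993·(1 − 6993/39792) = 34.738825
class B: (19902/108802)²·741.84²/4438·(1 − 4438/19902) = 3.223874
class C: (30931/108802)²·1067.76²/1616·(1 − 1616/30931) = 54.040087
class D: (18177/108802)²·293.36²/1628·(1 − 1628/18177) = 1.343283
Sum = 93.346069 → 93.346.

93.346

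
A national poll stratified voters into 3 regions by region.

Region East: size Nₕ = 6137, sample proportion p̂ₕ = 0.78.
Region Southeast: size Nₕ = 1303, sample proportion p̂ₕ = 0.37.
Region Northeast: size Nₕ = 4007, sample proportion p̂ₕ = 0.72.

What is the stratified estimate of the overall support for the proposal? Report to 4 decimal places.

Wₕ = Nₕ/N with N = 11447: 0.5361, 0.1138, 0.3500.
p̂_st = 0.5361·0.78 + 0.1138·0.37 + 0.3500·0.72 ≈ 0.712327... → 0.7123.

0.7123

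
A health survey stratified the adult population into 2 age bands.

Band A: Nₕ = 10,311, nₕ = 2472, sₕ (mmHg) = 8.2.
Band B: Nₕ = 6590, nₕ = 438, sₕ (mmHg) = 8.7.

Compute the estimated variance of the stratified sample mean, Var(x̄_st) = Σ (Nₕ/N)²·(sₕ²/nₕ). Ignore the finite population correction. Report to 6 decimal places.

0.036397

N = 16901; Wₕ = Nₕ/N.
band A: (10311/16901)²·8.2²/2472 = 0.010124090
band B: (6590/16901)²·8.7²/438 = 0.026273046
Sum = 0.036397136 → 0.036397.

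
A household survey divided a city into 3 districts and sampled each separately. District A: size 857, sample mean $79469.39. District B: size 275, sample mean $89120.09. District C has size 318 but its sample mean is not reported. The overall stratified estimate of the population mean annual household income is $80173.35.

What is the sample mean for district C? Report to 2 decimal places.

74333.54

Σ Nₕx̄ₕ = N·μ, so 318·x̄_C = 1450·80173.35 − (857·79469.39 + 275·89120.09).
= 116251357.5 − 92613291.98 = 23638065.52.
x̄_C = 23638065.52 / 318 = 74333.5394... → 74333.54.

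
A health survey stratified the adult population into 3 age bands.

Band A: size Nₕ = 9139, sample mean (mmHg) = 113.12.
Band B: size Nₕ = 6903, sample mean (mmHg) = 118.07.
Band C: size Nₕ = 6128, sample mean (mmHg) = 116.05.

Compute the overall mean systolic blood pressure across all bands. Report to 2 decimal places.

115.47

x̄_st = (Σ Nₕx̄ₕ) / (Σ Nₕ) = (9139·113.12 + 6903·118.07 + 6128·116.05) / 22170
= 2559995.29 / 22170 = 115.4711... → 115.47.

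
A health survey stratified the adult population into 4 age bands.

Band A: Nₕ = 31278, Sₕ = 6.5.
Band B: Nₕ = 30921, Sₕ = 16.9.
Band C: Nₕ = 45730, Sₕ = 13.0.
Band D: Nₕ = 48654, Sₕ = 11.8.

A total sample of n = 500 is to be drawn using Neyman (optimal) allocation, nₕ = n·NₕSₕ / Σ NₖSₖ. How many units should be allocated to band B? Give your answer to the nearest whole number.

138

A: NₕSₕ = 31278·6.5 = 203307
B: NₕSₕ = 30921·16.9 = 522564.9
C: NₕSₕ = 45730·13.0 = 594490
D: NₕSₕ = 48654·11.8 = 574117.2
Σ NₕSₕ = 1894479.1.
n_B = 500·522564.9/1894479.1 = 137.918... → 138.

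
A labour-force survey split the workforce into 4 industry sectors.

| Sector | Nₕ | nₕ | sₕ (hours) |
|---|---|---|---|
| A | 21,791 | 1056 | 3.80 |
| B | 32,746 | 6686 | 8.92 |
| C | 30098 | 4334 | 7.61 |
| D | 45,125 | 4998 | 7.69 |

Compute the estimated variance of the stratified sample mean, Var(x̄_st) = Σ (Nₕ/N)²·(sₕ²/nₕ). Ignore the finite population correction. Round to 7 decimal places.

0.0032933

N = 129760; Wₕ = Nₕ/N.
sector A: (21791/129760)²·3.80²/1056 = 0.0003856345
sector B: (32746/129760)²·8.92²/6686 = 0.0007578760
sector C: (30098/129760)²·7.61²/4334 = 0.0007189091
sector D: (45125/129760)²·7.69²/4998 = 0.0014308997
Sum = 0.0032933194 → 0.0032933.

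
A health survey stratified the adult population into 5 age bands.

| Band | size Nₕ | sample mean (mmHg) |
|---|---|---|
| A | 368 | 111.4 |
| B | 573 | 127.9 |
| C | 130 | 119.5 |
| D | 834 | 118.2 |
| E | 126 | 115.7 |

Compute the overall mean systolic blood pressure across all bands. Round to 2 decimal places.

119.63

N = 2031; weights Wₕ = Nₕ/N = (0.1812, 0.2821, 0.0640, 0.4106, 0.0620).
x̄_st = Σ Wₕ·x̄ₕ = 0.1812·111.4 + 0.2821·127.9 + 0.0640·119.5 + 0.4106·118.2 + 0.0620·115.7 ≈ 119.6326...
→ 119.63.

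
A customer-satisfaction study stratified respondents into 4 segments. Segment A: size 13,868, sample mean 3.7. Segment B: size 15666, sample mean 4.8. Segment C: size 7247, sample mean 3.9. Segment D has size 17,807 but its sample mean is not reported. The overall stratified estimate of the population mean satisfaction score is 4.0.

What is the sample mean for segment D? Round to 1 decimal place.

3.6

N = 13868 + 15666 + 7247 + 17807 = 54588.
Overall total = μ·N = 4.0·54588 = 218352.
Subtract the known strata: 13868·3.7 + 15666·4.8 + 7247·3.9 = 154771.7.
Remaining total for segment D: 218352 − 154771.7 = 63580.3.
Divide by its size: 63580.3 / 17807 = 3.571... → 3.6.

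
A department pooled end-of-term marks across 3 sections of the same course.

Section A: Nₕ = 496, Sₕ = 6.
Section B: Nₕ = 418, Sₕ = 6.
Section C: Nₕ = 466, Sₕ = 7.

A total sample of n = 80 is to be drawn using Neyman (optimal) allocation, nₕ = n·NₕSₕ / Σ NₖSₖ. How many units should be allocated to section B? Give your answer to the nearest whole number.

Σ NₕSₕ = 496·6 + 418·6 + 466·7 = 8746.
Share for B: 2508/8746 = 0.28676.
n_B = 80 × 0.28676 = 22.941... → 23.

23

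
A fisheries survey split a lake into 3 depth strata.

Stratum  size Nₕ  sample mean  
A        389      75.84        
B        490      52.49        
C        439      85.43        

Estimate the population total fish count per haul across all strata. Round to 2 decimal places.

92725.63

Estimate total by summing Nₕ·x̄ₕ over strata.
389·75.84 + 490·52.49 + 439·85.43 = 29501.76 + 25720.1 + 37503.77 = 92725.63.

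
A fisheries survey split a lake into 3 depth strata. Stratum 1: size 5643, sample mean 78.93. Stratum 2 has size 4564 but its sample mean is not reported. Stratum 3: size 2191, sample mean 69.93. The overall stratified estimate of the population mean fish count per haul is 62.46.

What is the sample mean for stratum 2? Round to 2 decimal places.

38.51

N = 5643 + 4564 + 2191 = 12398.
Overall total = μ·N = 62.46·12398 = 774379.08.
Subtract the known strata: 5643·78.93 + 2191·69.93 = 598618.62.
Remaining total for stratum 2: 774379.08 − 598618.62 = 175760.46.
Divide by its size: 175760.46 / 4564 = 38.5102... → 38.51.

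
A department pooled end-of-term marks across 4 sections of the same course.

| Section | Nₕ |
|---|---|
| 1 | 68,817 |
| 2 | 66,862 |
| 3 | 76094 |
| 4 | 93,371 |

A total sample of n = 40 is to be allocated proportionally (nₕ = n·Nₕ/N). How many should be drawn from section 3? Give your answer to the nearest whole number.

N = 68817 + 66862 + 76094 + 93371 = 305144.
n_3 = 40·76094/305144 = 9.975... → 10.

10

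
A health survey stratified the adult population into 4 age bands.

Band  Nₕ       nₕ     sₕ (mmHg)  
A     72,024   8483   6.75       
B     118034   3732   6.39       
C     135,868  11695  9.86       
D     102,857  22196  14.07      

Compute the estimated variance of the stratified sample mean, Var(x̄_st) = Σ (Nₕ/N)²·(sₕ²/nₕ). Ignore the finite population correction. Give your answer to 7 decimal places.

0.0023285

N = 428783. Term for each stratum: Wₕ²sₕ²/nₕ.
Var(x̄_st) = 0.0001515435 + 0.0008290853 + 0.0008346662 + 0.0005132229 = 0.0023285180 → 0.0023285.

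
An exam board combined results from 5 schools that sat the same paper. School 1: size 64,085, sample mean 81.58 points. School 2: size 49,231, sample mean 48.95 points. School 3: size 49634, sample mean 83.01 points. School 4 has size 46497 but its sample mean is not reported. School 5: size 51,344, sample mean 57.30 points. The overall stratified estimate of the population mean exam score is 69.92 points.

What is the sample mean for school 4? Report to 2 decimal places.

76.01

N = 64085 + 49231 + 49634 + 46497 + 51344 = 260791.
Overall total = μ·N = 69.92·260791 = 18234506.72.
Subtract the known strata: 64085·81.58 + 49231·48.95 + 49634·83.01 + 51344·57.30 = 14700041.29.
Remaining total for school 4: 18234506.72 − 14700041.29 = 3534465.43.
Divide by its size: 3534465.43 / 46497 = 76.0149... → 76.01.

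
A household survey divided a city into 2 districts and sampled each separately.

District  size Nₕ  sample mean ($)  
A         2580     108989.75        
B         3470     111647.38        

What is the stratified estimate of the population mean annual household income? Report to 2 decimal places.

110514.04

x̄_st = (Σ Nₕx̄ₕ) / (Σ Nₕ) = (2580·108989.75 + 3470·111647.38) / 6050
= 668609963.6 / 6050 = 110514.0436... → 110514.04.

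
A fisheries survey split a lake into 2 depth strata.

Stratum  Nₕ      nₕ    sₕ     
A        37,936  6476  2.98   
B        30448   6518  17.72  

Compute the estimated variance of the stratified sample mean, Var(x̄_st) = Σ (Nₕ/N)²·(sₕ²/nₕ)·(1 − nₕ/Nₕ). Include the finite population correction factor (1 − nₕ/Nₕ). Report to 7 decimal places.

N = 68384. Term for each stratum: Wₕ²sₕ²/nₕ·(1−nₕ/Nₕ).
Var(x̄_st) = 0.0003499669 + 0.0075059479 = 0.0078559148 → 0.0078559.

0.0078559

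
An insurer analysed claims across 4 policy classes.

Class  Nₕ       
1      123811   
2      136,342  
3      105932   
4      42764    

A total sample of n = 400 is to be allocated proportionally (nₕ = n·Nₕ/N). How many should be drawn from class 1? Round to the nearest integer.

121

Share of class 1 = 123811/408849 = 0.30283.
Allocate 400 × 0.30283 = 121.131... → 121.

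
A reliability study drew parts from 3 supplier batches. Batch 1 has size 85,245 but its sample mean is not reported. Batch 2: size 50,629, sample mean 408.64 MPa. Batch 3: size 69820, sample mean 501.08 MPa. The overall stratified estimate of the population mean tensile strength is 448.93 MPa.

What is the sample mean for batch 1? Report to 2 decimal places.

430.15

N = 85245 + 50629 + 69820 = 205694.
Overall total = μ·N = 448.93·205694 = 92342207.42.
Subtract the known strata: 50629·408.64 + 69820·501.08 = 55674440.16.
Remaining total for batch 1: 92342207.42 − 55674440.16 = 36667767.26.
Divide by its size: 36667767.26 / 85245 = 430.1457... → 430.15.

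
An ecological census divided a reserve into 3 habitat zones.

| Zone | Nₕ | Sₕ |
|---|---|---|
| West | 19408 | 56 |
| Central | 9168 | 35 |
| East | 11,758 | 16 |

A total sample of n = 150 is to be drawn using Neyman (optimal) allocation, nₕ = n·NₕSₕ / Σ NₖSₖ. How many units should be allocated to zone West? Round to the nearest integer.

West: NₕSₕ = 19408·56 = 1086848
Central: NₕSₕ = 9168·35 = 320880
East: NₕSₕ = 11758·16 = 188128
Σ NₕSₕ = 1595856.
n_West = 150·1086848/1595856 = 102.157... → 102.

102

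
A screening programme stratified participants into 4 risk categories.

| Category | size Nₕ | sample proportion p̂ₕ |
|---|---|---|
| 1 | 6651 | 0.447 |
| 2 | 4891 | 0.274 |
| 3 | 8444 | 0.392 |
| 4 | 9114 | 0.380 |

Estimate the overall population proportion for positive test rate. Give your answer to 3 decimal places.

Wₕ = Nₕ/N with N = 29100: 0.2286, 0.1681, 0.2902, 0.3132.
p̂_st = 0.2286·0.447 + 0.1681·0.274 + 0.2902·0.392 + 0.3132·0.380 ≈ 0.38098... → 0.381.

0.381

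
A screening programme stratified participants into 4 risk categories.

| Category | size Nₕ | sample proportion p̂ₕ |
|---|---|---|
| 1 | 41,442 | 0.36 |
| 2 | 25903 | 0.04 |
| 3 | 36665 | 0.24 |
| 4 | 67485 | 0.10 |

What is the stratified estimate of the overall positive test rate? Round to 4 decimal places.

0.1837

Wₕ = Nₕ/N with N = 171495: 0.2417, 0.1510, 0.2138, 0.3935.
p̂_st = 0.2417·0.36 + 0.1510·0.04 + 0.2138·0.24 + 0.3935·0.10 ≈ 0.183698... → 0.1837.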